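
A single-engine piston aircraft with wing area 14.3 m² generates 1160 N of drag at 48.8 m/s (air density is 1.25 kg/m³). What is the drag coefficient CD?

CD = 0.0545

From D = ½ρv²S·CD, rearranging gives CD = 2D/(ρv²S).
CD = 2 × 1160 / (1.25 × 48.8² × 14.3) = 0.0545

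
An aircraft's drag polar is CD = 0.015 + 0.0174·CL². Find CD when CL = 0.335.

CD = 0.015 + 0.0174 × 0.335² = 0.015 + 0.001953 = 0.017

CD = 0.017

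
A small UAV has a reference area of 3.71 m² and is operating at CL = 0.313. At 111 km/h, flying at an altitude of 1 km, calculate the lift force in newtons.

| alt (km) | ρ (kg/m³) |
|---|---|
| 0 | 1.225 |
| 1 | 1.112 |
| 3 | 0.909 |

At 1 km, from the table: ρ = 1.112 kg/m³.
Convert speed: v = 111 km/h ÷ 3.6 = 30.83 m/s.
Dynamic pressure q = ½ρv² = ½ × 1.112 × 30.83² = 528.6 Pa.
L = q·S·CL = 528.6 × 3.71 × 0.313 = 614 N

L = 614 N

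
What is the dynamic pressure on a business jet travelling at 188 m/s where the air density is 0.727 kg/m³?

q = ½ρv² = ½ × 0.727 × 188² = 12800 Pa

q = 12800 Pa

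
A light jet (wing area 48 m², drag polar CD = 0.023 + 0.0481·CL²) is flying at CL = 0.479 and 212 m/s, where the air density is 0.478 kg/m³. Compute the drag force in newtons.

D = 17500 N

CD = 0.023 + 0.0481 × 0.479² = 0.03404
D = ½ρv²S·CD = ½ × 0.478 × 212² × 48 × 0.03404 = 17500 N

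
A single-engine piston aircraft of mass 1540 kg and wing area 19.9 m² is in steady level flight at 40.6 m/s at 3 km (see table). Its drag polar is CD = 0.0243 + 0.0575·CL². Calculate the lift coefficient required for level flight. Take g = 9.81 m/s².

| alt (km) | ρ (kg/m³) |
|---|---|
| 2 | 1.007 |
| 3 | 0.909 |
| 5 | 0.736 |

CL = 1.01

At 3 km, from the table: ρ = 0.909 kg/m³.
Weight W = mg = 1540 × 9.81 = 15107 N; in level flight L = W.
Dynamic pressure q = 0.5 × 0.909 × 40.6² = 749.2 Pa.
CL = 2W/(ρv²S) = 2×15107/(0.909×40.6²×19.9) = 1.013.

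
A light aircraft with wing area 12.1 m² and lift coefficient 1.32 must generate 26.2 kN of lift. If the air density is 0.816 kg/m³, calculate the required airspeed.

v = 63.4 m/s

L = ½ρv²S·CL ⇒ v = √(2L/(ρ·S·CL))
v = √(2 × 26200 / (0.816 × 12.1 × 1.32)) = √4021 = 63.4 m/s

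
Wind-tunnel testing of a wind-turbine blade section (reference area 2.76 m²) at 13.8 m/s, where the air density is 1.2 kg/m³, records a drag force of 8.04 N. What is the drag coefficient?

CD = 0.0255

From D = ½ρv²S·CD, rearranging gives CD = 2D/(ρv²S).
CD = 2 × 8.04 / (1.2 × 13.8² × 2.76) = 0.0255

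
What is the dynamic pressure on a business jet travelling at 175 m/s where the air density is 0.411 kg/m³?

q = ½ρv² = ½ × 0.411 × 175² = 6290 Pa

q = 6290 Pa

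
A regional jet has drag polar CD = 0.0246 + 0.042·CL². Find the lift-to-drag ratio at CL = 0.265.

L/D = 9.62

CD = 0.0246 + 0.042 × 0.265² = 0.02755
L/D = CL/CD = 0.265 / 0.02755 = 9.62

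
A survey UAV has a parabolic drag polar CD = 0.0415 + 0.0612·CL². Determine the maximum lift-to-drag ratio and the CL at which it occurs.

For CD = CD0 + K·CL², (L/D)max occurs at CL* = √(CD0/K) and equals 1/(2√(K·CD0)).
(L/D)max = 1/(2√(0.0612 × 0.0415)) = 1/(2 × 0.0504) = 9.92
CL* = √(0.0415/0.0612) = 0.823

(L/D)max = 9.92, at CL = 0.823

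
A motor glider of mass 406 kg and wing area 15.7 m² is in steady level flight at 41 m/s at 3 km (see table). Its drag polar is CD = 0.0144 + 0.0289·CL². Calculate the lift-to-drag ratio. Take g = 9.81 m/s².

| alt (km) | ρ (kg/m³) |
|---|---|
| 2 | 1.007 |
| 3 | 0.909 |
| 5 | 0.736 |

L/D = 18.9

At 3 km, from the table: ρ = 0.909 kg/m³.
In steady level flight, lift balances weight: W = mg = 406 × 9.81 = 3982.9 N.
Dynamic pressure q = 0.5 × 0.909 × 41² = 764 Pa.
Required CL = L/(qS) = 3982.9/(764·15.7) = 0.332.
CD = 0.0144 + 0.0289 × 0.332² = 0.01759.
L/D = CL/CD = 0.332 / 0.01759 = 18.9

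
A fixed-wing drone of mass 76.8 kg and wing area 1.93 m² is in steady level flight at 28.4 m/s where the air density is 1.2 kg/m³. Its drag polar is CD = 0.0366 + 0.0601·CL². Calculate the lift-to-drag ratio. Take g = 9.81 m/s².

Level flight ⇒ L = W = m·g = 76.8 × 9.81 = 753.41 N.
q = ½ρv² = ½ × 1.2 × 28.4² = 483.9 Pa.
CL = 2W/(ρv²S) = 2×753.41/(1.2×28.4²×1.93) = 0.8066.
CD = 0.0366 + 0.0601 × 0.8066² = 0.07571.
L/D = CL/CD = 0.8066 / 0.07571 = 10.7

L/D = 10.7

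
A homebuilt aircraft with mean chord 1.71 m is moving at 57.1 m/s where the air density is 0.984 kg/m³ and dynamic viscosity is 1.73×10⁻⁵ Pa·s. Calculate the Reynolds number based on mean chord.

Re = 5.55×10^6

Re = ρ·v·c/μ = 0.984 × 57.1 × 1.71 / (1.73×10⁻⁵) = 5.55×10^6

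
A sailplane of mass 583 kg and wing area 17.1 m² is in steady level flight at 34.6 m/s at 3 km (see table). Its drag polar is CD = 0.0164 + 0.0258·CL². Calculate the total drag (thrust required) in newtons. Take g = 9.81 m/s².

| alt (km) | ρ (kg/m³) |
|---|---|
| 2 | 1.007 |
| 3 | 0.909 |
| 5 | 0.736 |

At 3 km, from the table: ρ = 0.909 kg/m³.
In steady level flight, lift balances weight: W = mg = 583 × 9.81 = 5719.2 N.
Dynamic pressure q = 0.5 × 0.909 × 34.6² = 544.1 Pa.
CL = 2W/(ρv²S) = 2×5719.2/(0.909×34.6²×17.1) = 0.6147.
CD = 0.0164 + 0.0258 × 0.6147² = 0.02615.
D = q·S·CD = 544.1 × 17.1 × 0.02615 = 243.3 N

D = 243 N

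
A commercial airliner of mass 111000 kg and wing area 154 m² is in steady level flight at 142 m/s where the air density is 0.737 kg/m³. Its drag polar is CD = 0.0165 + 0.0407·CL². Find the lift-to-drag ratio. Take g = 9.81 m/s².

In steady level flight, lift balances weight: W = mg = 111000 × 9.81 = 1.0889×10^6 N.
q = ½ρv² = ½ × 0.737 × 142² = 7430 Pa.
CL = W/(q·S) = 1.0889×10^6 / (7430 × 154) = 0.9516.
CD = 0.0165 + 0.0407 × 0.9516² = 0.05336.
L/D = CL/CD = 0.9516 / 0.05336 = 17.8

L/D = 17.8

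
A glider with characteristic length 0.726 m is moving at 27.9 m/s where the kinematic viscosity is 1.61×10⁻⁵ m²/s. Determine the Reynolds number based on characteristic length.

Re = v·c/ν = 27.9 × 0.726 / (1.61×10⁻⁵) = 1.26×10^6

Re = 1.26×10^6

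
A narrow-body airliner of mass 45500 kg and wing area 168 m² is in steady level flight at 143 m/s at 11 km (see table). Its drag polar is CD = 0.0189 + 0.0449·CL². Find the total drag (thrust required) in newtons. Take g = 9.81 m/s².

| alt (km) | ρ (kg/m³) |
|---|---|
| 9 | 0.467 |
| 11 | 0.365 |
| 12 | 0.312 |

D = 26100 N

At 11 km, from the table: ρ = 0.365 kg/m³.
Level flight ⇒ L = W = m·g = 45500 × 9.81 = 4.4636×10^5 N.
q = ½ρv² = ½ × 0.365 × 143² = 3732 Pa.
CL = 2W/(ρv²S) = 2×4.4636×10^5/(0.365×143²×168) = 0.7119.
CD = 0.0189 + 0.0449 × 0.7119² = 0.04166.
D = q·S·CD = 3732 × 168 × 0.04166 = 26120 N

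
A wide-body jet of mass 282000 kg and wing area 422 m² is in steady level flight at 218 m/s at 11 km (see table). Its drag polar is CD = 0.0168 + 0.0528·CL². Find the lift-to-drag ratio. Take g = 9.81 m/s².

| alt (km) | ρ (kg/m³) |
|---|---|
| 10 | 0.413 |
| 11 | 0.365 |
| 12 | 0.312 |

L/D = 16.1

At 11 km, from the table: ρ = 0.365 kg/m³.
Weight W = mg = 282000 × 9.81 = 2.7664×10^6 N; in level flight L = W.
q = ½ρv² = ½ × 0.365 × 218² = 8673 Pa.
CL = W/(q·S) = 2.7664×10^6 / (8673 × 422) = 0.7558.
CD = 0.0168 + 0.0528 × 0.7558² = 0.04696.
L/D = CL/CD = 0.7558 / 0.04696 = 16.1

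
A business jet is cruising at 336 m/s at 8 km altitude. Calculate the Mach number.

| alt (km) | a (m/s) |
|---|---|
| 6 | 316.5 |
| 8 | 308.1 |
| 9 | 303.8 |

At 8 km, from the table: a = 308.1 m/s.
M = v/a = 336 / 308.1 = 1.09

M = 1.09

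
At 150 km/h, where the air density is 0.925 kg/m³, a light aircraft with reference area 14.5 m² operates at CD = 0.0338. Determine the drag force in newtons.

D = 394 N

Convert speed: v = 150 km/h ÷ 3.6 = 41.67 m/s.
D = ½ρv²S·CD = ½ × 0.925 × 41.67² × 14.5 × 0.0338 = 394 N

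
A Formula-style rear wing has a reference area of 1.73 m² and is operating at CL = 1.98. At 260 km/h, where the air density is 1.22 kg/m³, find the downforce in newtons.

L = 10900 N

Convert speed: v = 260 km/h ÷ 3.6 = 72.22 m/s.
Dynamic pressure q = ½ρv² = ½ × 1.22 × 72.22² = 3182 Pa.
L = q·S·CL = 3182 × 1.73 × 1.98 = 10900 N ≈ 10.9 kN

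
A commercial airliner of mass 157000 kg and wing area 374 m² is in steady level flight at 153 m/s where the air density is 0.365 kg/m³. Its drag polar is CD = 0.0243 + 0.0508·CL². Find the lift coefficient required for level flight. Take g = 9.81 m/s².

In steady level flight, lift balances weight: W = mg = 157000 × 9.81 = 1.5402×10^6 N.
q = ½ρv² = ½ × 0.365 × 153² = 4272 Pa.
CL = W/(q·S) = 1.5402×10^6 / (4272 × 374) = 0.9639.

CL = 0.964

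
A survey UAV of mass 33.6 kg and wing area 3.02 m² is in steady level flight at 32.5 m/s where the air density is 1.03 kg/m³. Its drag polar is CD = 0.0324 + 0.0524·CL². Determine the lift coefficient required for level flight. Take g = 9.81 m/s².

Weight W = mg = 33.6 × 9.81 = 329.62 N; in level flight L = W.
q = ½ρv² = ½ × 1.03 × 32.5² = 544 Pa.
Required CL = L/(qS) = 329.62/(544·3.02) = 0.2006.

CL = 0.201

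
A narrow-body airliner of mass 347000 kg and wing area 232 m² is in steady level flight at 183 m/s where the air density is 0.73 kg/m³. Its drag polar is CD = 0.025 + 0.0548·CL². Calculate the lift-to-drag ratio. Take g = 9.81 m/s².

L/D = 11.5

Weight W = mg = 347000 × 9.81 = 3.4041×10^6 N; in level flight L = W.
Dynamic pressure q = 0.5 × 0.73 × 183² = 12220 Pa.
CL = 2W/(ρv²S) = 2×3.4041×10^6/(0.73×183²×232) = 1.2.
CD = 0.025 + 0.0548 × 1.2² = 0.104.
L/D = CL/CD = 1.2 / 0.104 = 11.5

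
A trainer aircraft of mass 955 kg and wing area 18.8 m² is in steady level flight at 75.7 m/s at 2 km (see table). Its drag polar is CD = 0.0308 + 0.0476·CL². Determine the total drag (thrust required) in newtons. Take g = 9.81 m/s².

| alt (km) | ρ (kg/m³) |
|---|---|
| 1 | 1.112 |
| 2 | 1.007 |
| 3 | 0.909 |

At 2 km, from the table: ρ = 1.007 kg/m³.
Level flight ⇒ L = W = m·g = 955 × 9.81 = 9368.6 N.
q = ½ρv² = ½ × 1.007 × 75.7² = 2885 Pa.
CL = 2W/(ρv²S) = 2×9368.6/(1.007×75.7²×18.8) = 0.1727.
CD = 0.0308 + 0.0476 × 0.1727² = 0.03222.
D = q·S·CD = 2885 × 18.8 × 0.03222 = 1748 N

D = 1750 N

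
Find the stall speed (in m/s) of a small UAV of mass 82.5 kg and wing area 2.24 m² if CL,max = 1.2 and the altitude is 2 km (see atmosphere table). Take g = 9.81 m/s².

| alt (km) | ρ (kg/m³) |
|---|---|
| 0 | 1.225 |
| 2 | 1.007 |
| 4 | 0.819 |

V_stall = 24.5 m/s

At 2 km, from the table: ρ = 1.007 kg/m³.
Weight W = mg = 82.5 × 9.81 = 809.3 N.
V_stall = √(2W/(ρ·S·CL,max)) = √(2 × 809.3 / (1.007 × 2.24 × 1.2))
V_stall = √598 = 24.5 m/s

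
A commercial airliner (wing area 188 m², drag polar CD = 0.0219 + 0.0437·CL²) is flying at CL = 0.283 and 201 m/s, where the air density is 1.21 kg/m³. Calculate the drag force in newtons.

D = 1.17×10^5 N

CD = 0.0219 + 0.0437 × 0.283² = 0.0254
D = ½ρv²S·CD = ½ × 1.21 × 201² × 188 × 0.0254 = 1.17×10^5 N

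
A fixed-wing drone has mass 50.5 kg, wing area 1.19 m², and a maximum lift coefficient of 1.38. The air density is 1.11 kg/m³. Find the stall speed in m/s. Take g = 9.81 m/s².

V_stall = 23.3 m/s

Stall occurs when L = W at CL,max. W = mg = 50.5 × 9.81 = 495.4 N.
V_stall = √(2W/(ρ·S·CL,max)) = √(2 × 495.4 / (1.11 × 1.19 × 1.38))
V_stall = √543.6 = 23.3 m/s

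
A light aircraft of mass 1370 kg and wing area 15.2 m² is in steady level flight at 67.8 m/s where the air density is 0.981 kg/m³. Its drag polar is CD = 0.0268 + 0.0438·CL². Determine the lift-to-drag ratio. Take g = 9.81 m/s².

In steady level flight, lift balances weight: W = mg = 1370 × 9.81 = 13440 N.
Dynamic pressure q = 0.5 × 0.981 × 67.8² = 2255 Pa.
CL = W/(q·S) = 13440 / (2255 × 15.2) = 0.3921.
CD = 0.0268 + 0.0438 × 0.3921² = 0.03354.
L/D = CL/CD = 0.3921 / 0.03354 = 11.7

L/D = 11.7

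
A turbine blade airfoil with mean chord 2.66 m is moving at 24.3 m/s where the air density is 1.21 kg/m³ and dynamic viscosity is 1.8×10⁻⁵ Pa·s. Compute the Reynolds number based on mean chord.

Re = ρ·v·c/μ = 1.21 × 24.3 × 2.66 / (1.8×10⁻⁵) = 4.35×10^6

Re = 4.35×10^6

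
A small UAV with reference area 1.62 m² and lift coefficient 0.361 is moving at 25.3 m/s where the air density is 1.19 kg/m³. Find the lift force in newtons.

Dynamic pressure q = ½ρv² = ½ × 1.19 × 25.3² = 380.9 Pa.
L = q·S·CL = 380.9 × 1.62 × 0.361 = 223 N

L = 223 N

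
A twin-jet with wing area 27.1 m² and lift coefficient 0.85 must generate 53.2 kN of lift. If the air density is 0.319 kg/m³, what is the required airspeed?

v = 120 m/s

L = ½ρv²S·CL ⇒ v = √(2L/(ρ·S·CL))
v = √(2 × 53200 / (0.319 × 27.1 × 0.85)) = √14480 = 120 m/s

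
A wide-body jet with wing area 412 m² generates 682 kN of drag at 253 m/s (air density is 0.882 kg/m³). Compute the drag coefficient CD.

From D = ½ρv²S·CD, rearranging gives CD = 2D/(ρv²S).
CD = 2 × 6.82×10^5 / (0.882 × 253² × 412) = 0.0586

CD = 0.0586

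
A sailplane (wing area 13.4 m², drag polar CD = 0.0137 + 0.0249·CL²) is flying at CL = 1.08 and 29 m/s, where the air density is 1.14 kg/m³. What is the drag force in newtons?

CD = 0.0137 + 0.0249 × 1.08² = 0.04274
D = ½ρv²S·CD = ½ × 1.14 × 29² × 13.4 × 0.04274 = 275 N

D = 275 N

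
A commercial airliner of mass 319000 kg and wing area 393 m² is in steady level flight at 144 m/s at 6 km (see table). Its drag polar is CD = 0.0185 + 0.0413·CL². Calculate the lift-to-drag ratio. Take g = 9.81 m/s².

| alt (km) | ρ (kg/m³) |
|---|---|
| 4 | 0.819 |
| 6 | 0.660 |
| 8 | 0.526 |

At 6 km, from the table: ρ = 0.660 kg/m³.
Weight W = mg = 319000 × 9.81 = 3.1294×10^6 N; in level flight L = W.
q = ½ρv² = ½ × 0.66 × 144² = 6843 Pa.
CL = W/(q·S) = 3.1294×10^6 / (6843 × 393) = 1.164.
CD = 0.0185 + 0.0413 × 1.164² = 0.07443.
L/D = CL/CD = 1.164 / 0.07443 = 15.6

L/D = 15.6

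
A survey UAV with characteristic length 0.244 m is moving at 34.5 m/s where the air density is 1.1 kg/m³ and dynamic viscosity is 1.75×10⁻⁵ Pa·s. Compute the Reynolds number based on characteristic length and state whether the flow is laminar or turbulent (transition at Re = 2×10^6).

Re = 5.29×10^5 (laminar)

Re = ρ·v·c/μ = 1.1 × 34.5 × 0.244 / (1.75×10⁻⁵) = 5.29×10^5
Since 5.29×10^5 < 2×10^6, the flow is laminar.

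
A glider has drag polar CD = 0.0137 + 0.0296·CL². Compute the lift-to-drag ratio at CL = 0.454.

L/D = 22.9

CD = 0.0137 + 0.0296 × 0.454² = 0.0198
L/D = CL/CD = 0.454 / 0.0198 = 22.9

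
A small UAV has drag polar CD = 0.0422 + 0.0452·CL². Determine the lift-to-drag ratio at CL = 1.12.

CD = 0.0422 + 0.0452 × 1.12² = 0.0989
L/D = CL/CD = 1.12 / 0.0989 = 11.3

L/D = 11.3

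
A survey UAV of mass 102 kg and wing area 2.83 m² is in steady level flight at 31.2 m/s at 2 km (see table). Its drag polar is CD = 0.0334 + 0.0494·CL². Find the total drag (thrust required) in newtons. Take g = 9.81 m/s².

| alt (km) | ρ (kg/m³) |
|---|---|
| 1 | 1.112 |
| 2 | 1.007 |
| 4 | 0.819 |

At 2 km, from the table: ρ = 1.007 kg/m³.
Weight W = mg = 102 × 9.81 = 1000.6 N; in level flight L = W.
Dynamic pressure q = 0.5 × 1.007 × 31.2² = 490.1 Pa.
CL = W/(q·S) = 1000.6 / (490.1 × 2.83) = 0.7214.
CD = 0.0334 + 0.0494 × 0.7214² = 0.05911.
D = q·S·CD = 490.1 × 2.83 × 0.05911 = 81.99 N

D = 82 N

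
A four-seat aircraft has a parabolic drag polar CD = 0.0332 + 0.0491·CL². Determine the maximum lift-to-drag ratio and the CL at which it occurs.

For CD = CD0 + K·CL², (L/D)max occurs at CL* = √(CD0/K) and equals 1/(2√(K·CD0)).
(L/D)max = 1/(2√(0.0491 × 0.0332)) = 1/(2 × 0.04037) = 12.4
CL* = √(0.0332/0.0491) = 0.822

(L/D)max = 12.4, at CL = 0.822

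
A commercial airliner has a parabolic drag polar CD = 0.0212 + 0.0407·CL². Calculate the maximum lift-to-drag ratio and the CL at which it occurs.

For CD = CD0 + K·CL², (L/D)max occurs at CL* = √(CD0/K) and equals 1/(2√(K·CD0)).
(L/D)max = 1/(2√(0.0407 × 0.0212)) = 1/(2 × 0.02937) = 17
CL* = √(0.0212/0.0407) = 0.722

(L/D)max = 17, at CL = 0.722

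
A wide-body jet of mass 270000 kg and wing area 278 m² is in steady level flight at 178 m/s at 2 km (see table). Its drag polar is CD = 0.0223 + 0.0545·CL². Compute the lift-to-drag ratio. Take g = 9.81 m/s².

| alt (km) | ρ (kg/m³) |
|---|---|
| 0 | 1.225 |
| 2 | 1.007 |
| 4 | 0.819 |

L/D = 14.3

At 2 km, from the table: ρ = 1.007 kg/m³.
Level flight ⇒ L = W = m·g = 270000 × 9.81 = 2.6487×10^6 N.
q = ½ρv² = ½ × 1.007 × 178² = 15950 Pa.
CL = W/(q·S) = 2.6487×10^6 / (15950 × 278) = 0.5972.
CD = 0.0223 + 0.0545 × 0.5972² = 0.04174.
L/D = CL/CD = 0.5972 / 0.04174 = 14.3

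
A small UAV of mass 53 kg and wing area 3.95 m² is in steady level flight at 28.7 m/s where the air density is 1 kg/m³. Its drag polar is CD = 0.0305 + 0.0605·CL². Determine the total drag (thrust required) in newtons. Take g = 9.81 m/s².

In steady level flight, lift balances weight: W = mg = 53 × 9.81 = 519.93 N.
Dynamic pressure q = 0.5 × 1 × 28.7² = 411.8 Pa.
CL = W/(q·S) = 519.93 / (411.8 × 3.95) = 0.3196.
CD = 0.0305 + 0.0605 × 0.3196² = 0.03668.
D = q·S·CD = 411.8 × 3.95 × 0.03668 = 59.67 N

D = 59.7 N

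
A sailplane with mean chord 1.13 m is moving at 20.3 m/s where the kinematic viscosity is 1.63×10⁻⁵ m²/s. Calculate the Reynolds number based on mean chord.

Re = v·c/ν = 20.3 × 1.13 / (1.63×10⁻⁵) = 1.41×10^6

Re = 1.41×10^6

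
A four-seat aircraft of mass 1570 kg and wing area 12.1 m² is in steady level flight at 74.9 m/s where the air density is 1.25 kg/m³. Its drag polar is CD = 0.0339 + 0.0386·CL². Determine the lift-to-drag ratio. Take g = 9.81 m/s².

L/D = 9.31

In steady level flight, lift balances weight: W = mg = 1570 × 9.81 = 15402 N.
Dynamic pressure q = 0.5 × 1.25 × 74.9² = 3506 Pa.
CL = W/(q·S) = 15402 / (3506 × 12.1) = 0.363.
CD = 0.0339 + 0.0386 × 0.363² = 0.03899.
L/D = CL/CD = 0.363 / 0.03899 = 9.31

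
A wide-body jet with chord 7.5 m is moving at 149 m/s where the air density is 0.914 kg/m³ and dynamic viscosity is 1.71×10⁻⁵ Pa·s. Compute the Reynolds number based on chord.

Re = ρ·v·c/μ = 0.914 × 149 × 7.5 / (1.71×10⁻⁵) = 5.97×10^7

Re = 5.97×10^7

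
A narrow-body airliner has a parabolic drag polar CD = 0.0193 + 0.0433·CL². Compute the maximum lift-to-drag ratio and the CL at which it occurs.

For CD = CD0 + K·CL², (L/D)max occurs at CL* = √(CD0/K) and equals 1/(2√(K·CD0)).
(L/D)max = 1/(2√(0.0433 × 0.0193)) = 1/(2 × 0.02891) = 17.3
CL* = √(0.0193/0.0433) = 0.668

(L/D)max = 17.3, at CL = 0.668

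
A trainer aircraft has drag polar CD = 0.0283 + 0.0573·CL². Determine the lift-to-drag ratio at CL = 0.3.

L/D = 8.97

CD = 0.0283 + 0.0573 × 0.3² = 0.03346
L/D = CL/CD = 0.3 / 0.03346 = 8.97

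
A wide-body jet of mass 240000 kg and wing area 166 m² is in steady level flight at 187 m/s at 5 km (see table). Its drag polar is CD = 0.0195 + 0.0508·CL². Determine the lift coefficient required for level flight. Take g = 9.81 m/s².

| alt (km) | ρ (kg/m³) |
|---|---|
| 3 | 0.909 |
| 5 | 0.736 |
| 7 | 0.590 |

CL = 1.1

At 5 km, from the table: ρ = 0.736 kg/m³.
In steady level flight, lift balances weight: W = mg = 240000 × 9.81 = 2.3544×10^6 N.
Dynamic pressure q = 0.5 × 0.736 × 187² = 12870 Pa.
CL = 2W/(ρv²S) = 2×2.3544×10^6/(0.736×187²×166) = 1.102.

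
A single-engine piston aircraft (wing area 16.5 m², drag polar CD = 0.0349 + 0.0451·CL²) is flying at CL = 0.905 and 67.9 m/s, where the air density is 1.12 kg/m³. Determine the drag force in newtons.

D = 3060 N

CD = 0.0349 + 0.0451 × 0.905² = 0.07184
D = ½ρv²S·CD = ½ × 1.12 × 67.9² × 16.5 × 0.07184 = 3060 N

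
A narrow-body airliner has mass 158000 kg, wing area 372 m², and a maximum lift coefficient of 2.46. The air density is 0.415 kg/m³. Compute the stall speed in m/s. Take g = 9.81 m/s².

V_stall = 90.3 m/s

Weight W = mg = 158000 × 9.81 = 1.55×10^6 N.
From L = ½ρV²S·CL,max = W: V_stall = √(2W/(ρSCL,max)) = √(2·1.55×10^6/(0.415·372·2.46))
V_stall = √8163 = 90.3 m/s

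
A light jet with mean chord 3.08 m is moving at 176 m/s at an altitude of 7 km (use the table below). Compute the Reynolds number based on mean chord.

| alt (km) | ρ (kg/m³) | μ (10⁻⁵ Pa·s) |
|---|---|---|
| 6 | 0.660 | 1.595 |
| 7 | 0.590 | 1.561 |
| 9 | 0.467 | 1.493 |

Re = 2.05×10^7

At 7 km, from the table: ρ = 0.590 kg/m³, μ = 1.561×10⁻⁵ Pa·s.
Re = ρ·v·c/μ = 0.59 × 176 × 3.08 / (1.561×10⁻⁵) = 2.05×10^7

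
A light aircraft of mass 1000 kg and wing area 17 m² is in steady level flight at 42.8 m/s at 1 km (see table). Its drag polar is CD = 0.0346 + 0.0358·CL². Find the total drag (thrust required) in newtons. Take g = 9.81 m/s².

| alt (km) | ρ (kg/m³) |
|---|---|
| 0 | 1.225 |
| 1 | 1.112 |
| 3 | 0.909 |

At 1 km, from the table: ρ = 1.112 kg/m³.
In steady level flight, lift balances weight: W = mg = 1000 × 9.81 = 9810 N.
Dynamic pressure q = 0.5 × 1.112 × 42.8² = 1019 Pa.
CL = W/(q·S) = 9810 / (1019 × 17) = 0.5666.
CD = 0.0346 + 0.0358 × 0.5666² = 0.04609.
D = q·S·CD = 1019 × 17 × 0.04609 = 798.1 N

D = 798 N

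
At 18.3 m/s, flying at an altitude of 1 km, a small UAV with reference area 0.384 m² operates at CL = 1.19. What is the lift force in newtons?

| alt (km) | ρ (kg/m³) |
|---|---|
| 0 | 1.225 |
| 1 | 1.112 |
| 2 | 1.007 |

L = 85.1 N

At 1 km, from the table: ρ = 1.112 kg/m³.
L = ½ρv²S·CL = ½ × 1.112 × 18.3² × 0.384 × 1.19 = 85.1 N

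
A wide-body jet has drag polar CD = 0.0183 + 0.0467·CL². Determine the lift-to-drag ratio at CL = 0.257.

L/D = 12

CD = 0.0183 + 0.0467 × 0.257² = 0.02138
L/D = CL/CD = 0.257 / 0.02138 = 12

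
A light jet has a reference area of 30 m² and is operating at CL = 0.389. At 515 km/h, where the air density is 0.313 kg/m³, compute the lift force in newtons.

L = 37400 N

Convert speed: v = 515 km/h ÷ 3.6 = 143.1 m/s.
L = ½ρv²S·CL = ½ × 0.313 × 143.1² × 30 × 0.389 = 37400 N ≈ 37.4 kN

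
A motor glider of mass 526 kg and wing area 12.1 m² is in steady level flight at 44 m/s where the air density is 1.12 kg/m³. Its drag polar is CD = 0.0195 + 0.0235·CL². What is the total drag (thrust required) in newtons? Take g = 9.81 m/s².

Weight W = mg = 526 × 9.81 = 5160.1 N; in level flight L = W.
Dynamic pressure q = 0.5 × 1.12 × 44² = 1084 Pa.
CL = W/(q·S) = 5160.1 / (1084 × 12.1) = 0.3933.
CD = 0.0195 + 0.0235 × 0.3933² = 0.02314.
D = q·S·CD = 1084 × 12.1 × 0.02314 = 303.5 N

D = 304 N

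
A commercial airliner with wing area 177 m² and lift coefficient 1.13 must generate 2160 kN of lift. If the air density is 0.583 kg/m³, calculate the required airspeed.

L = ½ρv²S·CL ⇒ v = √(2L/(ρ·S·CL))
v = √(2 × 2.16×10^6 / (0.583 × 177 × 1.13)) = √37050 = 192 m/s

v = 192 m/s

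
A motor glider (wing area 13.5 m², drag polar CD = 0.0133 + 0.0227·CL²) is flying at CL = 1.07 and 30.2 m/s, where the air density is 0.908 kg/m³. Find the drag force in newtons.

CD = 0.0133 + 0.0227 × 1.07² = 0.03929
D = ½ρv²S·CD = ½ × 0.908 × 30.2² × 13.5 × 0.03929 = 220 N

D = 220 N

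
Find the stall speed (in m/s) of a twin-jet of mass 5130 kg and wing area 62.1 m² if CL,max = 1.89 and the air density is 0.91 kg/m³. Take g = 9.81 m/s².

At stall, lift equals weight: L = W = m·g = 5130 × 9.81 = 50330 N.
V_stall = √(2W/(ρ·S·CL,max)) = √(2 × 50330 / (0.91 × 62.1 × 1.89))
V_stall = √942.4 = 30.7 m/s

V_stall = 30.7 m/s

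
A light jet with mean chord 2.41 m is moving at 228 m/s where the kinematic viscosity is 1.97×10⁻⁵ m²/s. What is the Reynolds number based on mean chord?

Re = v·c/ν = 228 × 2.41 / (1.97×10⁻⁵) = 2.79×10^7

Re = 2.79×10^7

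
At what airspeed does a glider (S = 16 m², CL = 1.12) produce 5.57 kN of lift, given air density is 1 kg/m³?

L = ½ρv²S·CL ⇒ v = √(2L/(ρ·S·CL))
v = √(2 × 5570 / (1 × 16 × 1.12)) = √621.7 = 24.9 m/s

v = 24.9 m/s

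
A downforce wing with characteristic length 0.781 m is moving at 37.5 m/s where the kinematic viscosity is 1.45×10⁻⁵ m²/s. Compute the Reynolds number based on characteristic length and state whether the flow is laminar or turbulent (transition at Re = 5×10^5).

Re = 2.02×10^6 (turbulent)

Re = v·c/ν = 37.5 × 0.781 / (1.45×10⁻⁵) = 2.02×10^6
Since 2.02×10^6 > 5×10^5, the flow is turbulent.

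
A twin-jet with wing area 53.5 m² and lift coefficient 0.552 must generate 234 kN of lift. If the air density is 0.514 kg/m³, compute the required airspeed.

v = 176 m/s

L = ½ρv²S·CL ⇒ v = √(2L/(ρ·S·CL))
v = √(2 × 2.34×10^5 / (0.514 × 53.5 × 0.552)) = √30830 = 176 m/s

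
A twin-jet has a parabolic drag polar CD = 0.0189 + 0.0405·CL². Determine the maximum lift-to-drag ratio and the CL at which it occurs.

For CD = CD0 + K·CL², (L/D)max occurs at CL* = √(CD0/K) and equals 1/(2√(K·CD0)).
(L/D)max = 1/(2√(0.0405 × 0.0189)) = 1/(2 × 0.02767) = 18.1
CL* = √(0.0189/0.0405) = 0.683

(L/D)max = 18.1, at CL = 0.683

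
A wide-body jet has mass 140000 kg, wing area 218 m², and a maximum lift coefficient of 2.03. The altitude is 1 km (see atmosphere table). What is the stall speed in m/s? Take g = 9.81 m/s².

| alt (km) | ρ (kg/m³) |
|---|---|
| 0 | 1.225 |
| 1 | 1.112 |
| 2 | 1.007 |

At 1 km, from the table: ρ = 1.112 kg/m³.
At stall, lift equals weight: L = W = m·g = 140000 × 9.81 = 1.373×10^6 N.
V_stall = √(2W/(ρ·S·CL,max)) = √(2 × 1.373×10^6 / (1.112 × 218 × 2.03))
V_stall = √5582 = 74.7 m/s

V_stall = 74.7 m/s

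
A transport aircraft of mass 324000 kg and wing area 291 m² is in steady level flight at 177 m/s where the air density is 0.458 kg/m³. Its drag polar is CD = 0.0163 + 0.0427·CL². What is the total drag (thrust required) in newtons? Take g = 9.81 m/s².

Level flight ⇒ L = W = m·g = 324000 × 9.81 = 3.1784×10^6 N.
Dynamic pressure q = 0.5 × 0.458 × 177² = 7174 Pa.
Required CL = L/(qS) = 3.1784×10^6/(7174·291) = 1.522.
CD = 0.0163 + 0.0427 × 1.522² = 0.1153.
D = q·S·CD = 7174 × 291 × 0.1153 = 2.407×10^5 N

D = 2.41×10^5 N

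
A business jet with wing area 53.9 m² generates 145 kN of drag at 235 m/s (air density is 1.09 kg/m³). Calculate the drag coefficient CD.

From D = ½ρv²S·CD, rearranging gives CD = 2D/(ρv²S).
CD = 2 × 1.45×10^5 / (1.09 × 235² × 53.9) = 0.0894

CD = 0.0894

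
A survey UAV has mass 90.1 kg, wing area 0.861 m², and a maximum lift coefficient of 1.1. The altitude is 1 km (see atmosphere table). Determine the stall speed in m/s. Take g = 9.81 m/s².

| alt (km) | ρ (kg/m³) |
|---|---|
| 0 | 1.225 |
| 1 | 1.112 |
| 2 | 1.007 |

V_stall = 41 m/s

At 1 km, from the table: ρ = 1.112 kg/m³.
At stall, lift equals weight: L = W = m·g = 90.1 × 9.81 = 883.9 N.
V_stall = √(2W/(ρ·S·CL,max)) = √(2 × 883.9 / (1.112 × 0.861 × 1.1))
V_stall = √1679 = 41 m/s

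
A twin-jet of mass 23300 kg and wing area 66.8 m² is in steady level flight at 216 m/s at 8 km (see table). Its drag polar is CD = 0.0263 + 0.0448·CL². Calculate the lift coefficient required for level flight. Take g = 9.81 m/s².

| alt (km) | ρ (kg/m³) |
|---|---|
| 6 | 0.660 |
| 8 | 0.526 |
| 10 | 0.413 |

CL = 0.279

At 8 km, from the table: ρ = 0.526 kg/m³.
Level flight ⇒ L = W = m·g = 23300 × 9.81 = 2.2857×10^5 N.
q = ½ρv² = ½ × 0.526 × 216² = 12270 Pa.
CL = W/(q·S) = 2.2857×10^5 / (12270 × 66.8) = 0.2789.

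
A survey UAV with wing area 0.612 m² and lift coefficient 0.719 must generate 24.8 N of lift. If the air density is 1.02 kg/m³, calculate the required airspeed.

v = 10.5 m/s

L = ½ρv²S·CL ⇒ v = √(2L/(ρ·S·CL))
v = √(2 × 24.8 / (1.02 × 0.612 × 0.719)) = √110.5 = 10.5 m/s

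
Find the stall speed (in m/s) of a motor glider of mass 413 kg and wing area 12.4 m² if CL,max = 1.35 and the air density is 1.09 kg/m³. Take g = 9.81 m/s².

Stall occurs when L = W at CL,max. W = mg = 413 × 9.81 = 4052 N.
From L = ½ρV²S·CL,max = W: V_stall = √(2W/(ρSCL,max)) = √(2·4052/(1.09·12.4·1.35))
V_stall = √444.1 = 21.1 m/s

V_stall = 21.1 m/s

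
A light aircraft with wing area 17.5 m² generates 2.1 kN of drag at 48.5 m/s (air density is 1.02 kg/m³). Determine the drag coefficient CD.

CD = 0.1

From D = ½ρv²S·CD, rearranging gives CD = 2D/(ρv²S).
CD = 2 × 2100 / (1.02 × 48.5² × 17.5) = 0.1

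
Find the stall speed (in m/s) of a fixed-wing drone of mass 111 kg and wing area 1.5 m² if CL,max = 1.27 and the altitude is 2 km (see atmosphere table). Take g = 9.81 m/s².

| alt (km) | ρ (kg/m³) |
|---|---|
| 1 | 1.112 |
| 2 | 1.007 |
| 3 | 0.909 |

At 2 km, from the table: ρ = 1.007 kg/m³.
At stall, lift equals weight: L = W = m·g = 111 × 9.81 = 1089 N.
From L = ½ρV²S·CL,max = W: V_stall = √(2W/(ρSCL,max)) = √(2·1089/(1.007·1.5·1.27))
V_stall = √1135 = 33.7 m/s

V_stall = 33.7 m/s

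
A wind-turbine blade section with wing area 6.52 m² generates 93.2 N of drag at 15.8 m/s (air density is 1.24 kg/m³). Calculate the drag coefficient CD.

From D = ½ρv²S·CD, rearranging gives CD = 2D/(ρv²S).
CD = 2 × 93.2 / (1.24 × 15.8² × 6.52) = 0.0924

CD = 0.0924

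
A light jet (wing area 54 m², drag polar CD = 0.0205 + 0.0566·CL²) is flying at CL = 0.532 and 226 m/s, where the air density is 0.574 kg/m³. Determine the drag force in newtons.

CD = 0.0205 + 0.0566 × 0.532² = 0.03652
D = ½ρv²S·CD = ½ × 0.574 × 226² × 54 × 0.03652 = 28900 N

D = 28900 N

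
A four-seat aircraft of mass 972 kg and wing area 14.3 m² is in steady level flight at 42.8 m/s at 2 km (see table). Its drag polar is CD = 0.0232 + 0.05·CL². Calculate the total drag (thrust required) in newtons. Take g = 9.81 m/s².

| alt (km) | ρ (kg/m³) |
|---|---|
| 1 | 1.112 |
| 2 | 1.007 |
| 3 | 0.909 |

D = 651 N

At 2 km, from the table: ρ = 1.007 kg/m³.
Level flight ⇒ L = W = m·g = 972 × 9.81 = 9535.3 N.
q = ½ρv² = ½ × 1.007 × 42.8² = 922.3 Pa.
CL = 2W/(ρv²S) = 2×9535.3/(1.007×42.8²×14.3) = 0.723.
CD = 0.0232 + 0.05 × 0.723² = 0.04933.
D = q·S·CD = 922.3 × 14.3 × 0.04933 = 650.7 N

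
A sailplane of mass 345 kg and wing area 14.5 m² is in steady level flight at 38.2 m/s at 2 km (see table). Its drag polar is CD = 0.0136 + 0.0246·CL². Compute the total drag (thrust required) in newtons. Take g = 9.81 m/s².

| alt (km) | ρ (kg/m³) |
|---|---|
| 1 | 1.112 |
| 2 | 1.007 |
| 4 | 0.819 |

D = 171 N

At 2 km, from the table: ρ = 1.007 kg/m³.
Weight W = mg = 345 × 9.81 = 3384.5 N; in level flight L = W.
q = ½ρv² = ½ × 1.007 × 38.2² = 734.7 Pa.
Required CL = L/(qS) = 3384.5/(734.7·14.5) = 0.3177.
CD = 0.0136 + 0.0246 × 0.3177² = 0.01608.
D = q·S·CD = 734.7 × 14.5 × 0.01608 = 171.3 N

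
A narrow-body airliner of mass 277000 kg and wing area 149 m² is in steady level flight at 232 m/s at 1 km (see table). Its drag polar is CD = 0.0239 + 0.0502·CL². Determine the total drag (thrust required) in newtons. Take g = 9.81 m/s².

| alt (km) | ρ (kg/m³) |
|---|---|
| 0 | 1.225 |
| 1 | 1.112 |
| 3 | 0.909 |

D = 1.9×10^5 N

At 1 km, from the table: ρ = 1.112 kg/m³.
Weight W = mg = 277000 × 9.81 = 2.7174×10^6 N; in level flight L = W.
q = ½ρv² = ½ × 1.112 × 232² = 29930 Pa.
CL = 2W/(ρv²S) = 2×2.7174×10^6/(1.112×232²×149) = 0.6094.
CD = 0.0239 + 0.0502 × 0.6094² = 0.04254.
D = q·S·CD = 29930 × 149 × 0.04254 = 1.897×10^5 N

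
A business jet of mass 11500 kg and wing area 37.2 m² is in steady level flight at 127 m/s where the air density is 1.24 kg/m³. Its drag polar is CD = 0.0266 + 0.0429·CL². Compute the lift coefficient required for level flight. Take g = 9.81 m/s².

In steady level flight, lift balances weight: W = mg = 11500 × 9.81 = 1.1282×10^5 N.
q = ½ρv² = ½ × 1.24 × 127² = 10000 Pa.
CL = 2W/(ρv²S) = 2×1.1282×10^5/(1.24×127²×37.2) = 0.3033.

CL = 0.303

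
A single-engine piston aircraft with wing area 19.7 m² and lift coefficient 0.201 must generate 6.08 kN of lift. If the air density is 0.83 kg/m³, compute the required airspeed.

v = 60.8 m/s

L = ½ρv²S·CL ⇒ v = √(2L/(ρ·S·CL))
v = √(2 × 6080 / (0.83 × 19.7 × 0.201)) = √3700 = 60.8 m/s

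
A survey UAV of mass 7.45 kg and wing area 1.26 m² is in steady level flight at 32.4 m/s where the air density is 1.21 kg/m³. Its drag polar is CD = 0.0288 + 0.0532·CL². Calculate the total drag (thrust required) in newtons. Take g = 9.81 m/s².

Weight W = mg = 7.45 × 9.81 = 73.085 N; in level flight L = W.
q = ½ρv² = ½ × 1.21 × 32.4² = 635.1 Pa.
CL = W/(q·S) = 73.085 / (635.1 × 1.26) = 0.09133.
CD = 0.0288 + 0.0532 × 0.09133² = 0.02924.
D = q·S·CD = 635.1 × 1.26 × 0.02924 = 23.4 N

D = 23.4 N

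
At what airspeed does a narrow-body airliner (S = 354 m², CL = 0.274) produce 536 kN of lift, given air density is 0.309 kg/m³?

v = 189 m/s

L = ½ρv²S·CL ⇒ v = √(2L/(ρ·S·CL))
v = √(2 × 5.36×10^5 / (0.309 × 354 × 0.274)) = √35770 = 189 m/s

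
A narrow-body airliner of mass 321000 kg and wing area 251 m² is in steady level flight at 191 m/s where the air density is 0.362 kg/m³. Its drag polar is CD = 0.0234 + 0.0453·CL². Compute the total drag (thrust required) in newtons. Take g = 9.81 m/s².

D = 3.1×10^5 N

In steady level flight, lift balances weight: W = mg = 321000 × 9.81 = 3.149×10^6 N.
Dynamic pressure q = 0.5 × 0.362 × 191² = 6603 Pa.
Required CL = L/(qS) = 3.149×10^6/(6603·251) = 1.9.
CD = 0.0234 + 0.0453 × 1.9² = 0.1869.
D = q·S·CD = 6603 × 251 × 0.1869 = 3.098×10^5 N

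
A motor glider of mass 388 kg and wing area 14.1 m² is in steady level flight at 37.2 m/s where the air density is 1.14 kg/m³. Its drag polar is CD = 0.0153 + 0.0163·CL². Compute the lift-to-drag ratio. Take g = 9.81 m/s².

L/D = 19.9

Weight W = mg = 388 × 9.81 = 3806.3 N; in level flight L = W.
Dynamic pressure q = 0.5 × 1.14 × 37.2² = 788.8 Pa.
CL = W/(q·S) = 3806.3 / (788.8 × 14.1) = 0.3422.
CD = 0.0153 + 0.0163 × 0.3422² = 0.01721.
L/D = CL/CD = 0.3422 / 0.01721 = 19.9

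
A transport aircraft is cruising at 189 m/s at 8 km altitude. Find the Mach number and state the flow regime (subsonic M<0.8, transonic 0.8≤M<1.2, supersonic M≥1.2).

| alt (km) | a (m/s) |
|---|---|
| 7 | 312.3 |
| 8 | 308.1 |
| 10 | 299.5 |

M = 0.613 (subsonic)

At 8 km, from the table: a = 308.1 m/s.
M = v/a = 189 / 308.1 = 0.613
M = 0.613 → subsonic.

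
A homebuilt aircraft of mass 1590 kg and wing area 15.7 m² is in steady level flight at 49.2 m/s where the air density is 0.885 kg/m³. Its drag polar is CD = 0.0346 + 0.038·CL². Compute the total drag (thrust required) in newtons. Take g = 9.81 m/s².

D = 1130 N

Level flight ⇒ L = W = m·g = 1590 × 9.81 = 15598 N.
q = ½ρv² = ½ × 0.885 × 49.2² = 1071 Pa.
Required CL = L/(qS) = 15598/(1071·15.7) = 0.9275.
CD = 0.0346 + 0.038 × 0.9275² = 0.06729.
D = q·S·CD = 1071 × 15.7 × 0.06729 = 1132 N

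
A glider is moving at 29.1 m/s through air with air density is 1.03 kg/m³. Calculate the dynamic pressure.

q = ½ρv² = ½ × 1.03 × 29.1² = 436 Pa

q = 436 Pa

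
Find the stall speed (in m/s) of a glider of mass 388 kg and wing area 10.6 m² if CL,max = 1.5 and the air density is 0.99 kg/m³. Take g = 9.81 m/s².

Stall occurs when L = W at CL,max. W = mg = 388 × 9.81 = 3806 N.
From L = ½ρV²S·CL,max = W: V_stall = √(2W/(ρSCL,max)) = √(2·3806/(0.99·10.6·1.5))
V_stall = √483.6 = 22 m/s

V_stall = 22 m/s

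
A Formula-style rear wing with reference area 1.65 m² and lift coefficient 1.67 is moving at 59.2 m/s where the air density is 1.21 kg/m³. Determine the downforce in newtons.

Dynamic pressure q = ½ρv² = ½ × 1.21 × 59.2² = 2120 Pa.
L = q·S·CL = 2120 × 1.65 × 1.67 = 5840 N ≈ 5.84 kN

L = 5840 N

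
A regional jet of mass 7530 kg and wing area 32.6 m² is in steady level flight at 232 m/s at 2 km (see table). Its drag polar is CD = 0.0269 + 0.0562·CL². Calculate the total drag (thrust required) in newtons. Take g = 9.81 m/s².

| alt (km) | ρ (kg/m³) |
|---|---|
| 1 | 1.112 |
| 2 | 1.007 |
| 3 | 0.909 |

D = 24100 N

At 2 km, from the table: ρ = 1.007 kg/m³.
In steady level flight, lift balances weight: W = mg = 7530 × 9.81 = 73869 N.
Dynamic pressure q = 0.5 × 1.007 × 232² = 27100 Pa.
Required CL = L/(qS) = 73869/(27100·32.6) = 0.08361.
CD = 0.0269 + 0.0562 × 0.08361² = 0.02729.
D = q·S·CD = 27100 × 32.6 × 0.02729 = 24110 N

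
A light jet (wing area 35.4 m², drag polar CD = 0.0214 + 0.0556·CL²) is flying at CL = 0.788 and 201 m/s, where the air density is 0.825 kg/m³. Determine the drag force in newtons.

D = 33000 N

CD = 0.0214 + 0.0556 × 0.788² = 0.05592
D = ½ρv²S·CD = ½ × 0.825 × 201² × 35.4 × 0.05592 = 33000 N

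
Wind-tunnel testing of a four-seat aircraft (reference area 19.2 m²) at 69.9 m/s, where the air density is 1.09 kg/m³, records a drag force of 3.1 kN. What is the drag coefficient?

CD = 0.0606

From D = ½ρv²S·CD, rearranging gives CD = 2D/(ρv²S).
CD = 2 × 3100 / (1.09 × 69.9² × 19.2) = 0.0606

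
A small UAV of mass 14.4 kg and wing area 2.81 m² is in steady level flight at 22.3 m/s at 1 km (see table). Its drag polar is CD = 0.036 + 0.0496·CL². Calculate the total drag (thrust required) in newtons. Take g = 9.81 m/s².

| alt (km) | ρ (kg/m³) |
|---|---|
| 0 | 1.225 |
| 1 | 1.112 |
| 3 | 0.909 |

D = 29.2 N

At 1 km, from the table: ρ = 1.112 kg/m³.
In steady level flight, lift balances weight: W = mg = 14.4 × 9.81 = 141.26 N.
q = ½ρv² = ½ × 1.112 × 22.3² = 276.5 Pa.
CL = 2W/(ρv²S) = 2×141.26/(1.112×22.3²×2.81) = 0.1818.
CD = 0.036 + 0.0496 × 0.1818² = 0.03764.
D = q·S·CD = 276.5 × 2.81 × 0.03764 = 29.24 N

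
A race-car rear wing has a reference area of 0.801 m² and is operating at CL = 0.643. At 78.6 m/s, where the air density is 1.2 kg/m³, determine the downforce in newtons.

L = 1910 N

Dynamic pressure q = ½ρv² = ½ × 1.2 × 78.6² = 3707 Pa.
L = q·S·CL = 3707 × 0.801 × 0.643 = 1910 N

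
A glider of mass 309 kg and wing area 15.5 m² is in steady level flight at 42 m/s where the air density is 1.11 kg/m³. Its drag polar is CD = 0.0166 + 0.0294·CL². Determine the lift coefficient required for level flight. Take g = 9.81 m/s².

Weight W = mg = 309 × 9.81 = 3031.3 N; in level flight L = W.
Dynamic pressure q = 0.5 × 1.11 × 42² = 979 Pa.
CL = W/(q·S) = 3031.3 / (979 × 15.5) = 0.1998.

CL = 0.2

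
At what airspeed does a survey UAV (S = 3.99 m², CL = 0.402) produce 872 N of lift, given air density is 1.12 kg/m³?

L = ½ρv²S·CL ⇒ v = √(2L/(ρ·S·CL))
v = √(2 × 872 / (1.12 × 3.99 × 0.402)) = √970.8 = 31.2 m/s

v = 31.2 m/s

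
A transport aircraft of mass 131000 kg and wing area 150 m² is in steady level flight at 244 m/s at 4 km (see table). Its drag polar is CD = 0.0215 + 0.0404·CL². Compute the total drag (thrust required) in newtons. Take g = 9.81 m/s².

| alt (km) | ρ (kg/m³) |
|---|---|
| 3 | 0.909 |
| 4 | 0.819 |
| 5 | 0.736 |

At 4 km, from the table: ρ = 0.819 kg/m³.
Level flight ⇒ L = W = m·g = 131000 × 9.81 = 1.2851×10^6 N.
Dynamic pressure q = 0.5 × 0.819 × 244² = 24380 Pa.
Required CL = L/(qS) = 1.2851×10^6/(24380·150) = 0.3514.
CD = 0.0215 + 0.0404 × 0.3514² = 0.02649.
D = q·S·CD = 24380 × 150 × 0.02649 = 96870 N

D = 96900 N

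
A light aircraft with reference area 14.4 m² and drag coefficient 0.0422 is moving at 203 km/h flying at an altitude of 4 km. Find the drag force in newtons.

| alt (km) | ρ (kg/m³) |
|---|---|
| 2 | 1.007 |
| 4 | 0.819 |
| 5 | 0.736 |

At 4 km, from the table: ρ = 0.819 kg/m³.
Convert speed: v = 203 km/h ÷ 3.6 = 56.39 m/s.
Dynamic pressure q = ½ρv² = ½ × 0.819 × 56.39² = 1302 Pa.
D = q·S·CD = 1302 × 14.4 × 0.0422 = 791 N

D = 791 N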